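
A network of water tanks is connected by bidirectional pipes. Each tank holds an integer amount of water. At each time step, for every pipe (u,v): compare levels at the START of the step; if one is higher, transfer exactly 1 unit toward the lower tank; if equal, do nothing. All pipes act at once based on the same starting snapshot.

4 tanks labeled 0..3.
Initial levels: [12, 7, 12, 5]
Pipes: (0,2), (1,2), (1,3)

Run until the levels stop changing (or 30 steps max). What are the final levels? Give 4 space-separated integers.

Answer: 9 8 10 9

Derivation:
Step 1: flows [0=2,2->1,1->3] -> levels [12 7 11 6]
Step 2: flows [0->2,2->1,1->3] -> levels [11 7 11 7]
Step 3: flows [0=2,2->1,1=3] -> levels [11 8 10 7]
Step 4: flows [0->2,2->1,1->3] -> levels [10 8 10 8]
Step 5: flows [0=2,2->1,1=3] -> levels [10 9 9 8]
Step 6: flows [0->2,1=2,1->3] -> levels [9 8 10 9]
Step 7: flows [2->0,2->1,3->1] -> levels [10 10 8 8]
Step 8: flows [0->2,1->2,1->3] -> levels [9 8 10 9]
  -> period-2 cycle: step 8 state = step 6 state; never stabilizes
  -> state at step 30: (30-6) mod 2 = 0, same as step 6 -> [9 8 10 9]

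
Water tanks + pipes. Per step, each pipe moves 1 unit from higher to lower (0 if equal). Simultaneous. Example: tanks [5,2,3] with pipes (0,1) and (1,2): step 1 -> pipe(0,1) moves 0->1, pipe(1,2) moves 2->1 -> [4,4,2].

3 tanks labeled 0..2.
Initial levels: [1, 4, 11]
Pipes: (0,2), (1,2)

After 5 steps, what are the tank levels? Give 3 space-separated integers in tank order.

Answer: 5 5 6

Derivation:
Step 1: flows [2->0,2->1] -> levels [2 5 9]
Step 2: flows [2->0,2->1] -> levels [3 6 7]
Step 3: flows [2->0,2->1] -> levels [4 7 5]
Step 4: flows [2->0,1->2] -> levels [5 6 5]
Step 5: flows [0=2,1->2] -> levels [5 5 6]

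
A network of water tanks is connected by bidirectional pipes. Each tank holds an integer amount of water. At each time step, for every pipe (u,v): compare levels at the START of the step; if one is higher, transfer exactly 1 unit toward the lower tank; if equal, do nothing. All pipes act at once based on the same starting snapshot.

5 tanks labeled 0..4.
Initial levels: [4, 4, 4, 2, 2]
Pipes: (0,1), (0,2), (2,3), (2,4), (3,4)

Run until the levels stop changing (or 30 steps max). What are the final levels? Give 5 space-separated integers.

Step 1: flows [0=1,0=2,2->3,2->4,3=4] -> levels [4 4 2 3 3]
Step 2: flows [0=1,0->2,3->2,4->2,3=4] -> levels [3 4 5 2 2]
Step 3: flows [1->0,2->0,2->3,2->4,3=4] -> levels [5 3 2 3 3]
Step 4: flows [0->1,0->2,3->2,4->2,3=4] -> levels [3 4 5 2 2]
  -> period-2 cycle: step 4 state = step 2 state; never stabilizes
  -> state at step 30: (30-2) mod 2 = 0, same as step 2 -> [3 4 5 2 2]

Answer: 3 4 5 2 2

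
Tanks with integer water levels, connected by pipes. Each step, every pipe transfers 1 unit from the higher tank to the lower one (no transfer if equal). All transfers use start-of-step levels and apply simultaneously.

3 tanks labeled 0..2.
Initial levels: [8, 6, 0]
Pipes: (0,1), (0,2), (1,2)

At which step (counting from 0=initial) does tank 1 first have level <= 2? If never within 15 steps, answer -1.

Answer: -1

Derivation:
Step 1: flows [0->1,0->2,1->2] -> levels [6 6 2]
Step 2: flows [0=1,0->2,1->2] -> levels [5 5 4]
Step 3: flows [0=1,0->2,1->2] -> levels [4 4 6]
Step 4: flows [0=1,2->0,2->1] -> levels [5 5 4]
  -> period-2 cycle (repeats step 2); tank 1 never drops to <=2
Tank 1 never reaches <=2 within 15 steps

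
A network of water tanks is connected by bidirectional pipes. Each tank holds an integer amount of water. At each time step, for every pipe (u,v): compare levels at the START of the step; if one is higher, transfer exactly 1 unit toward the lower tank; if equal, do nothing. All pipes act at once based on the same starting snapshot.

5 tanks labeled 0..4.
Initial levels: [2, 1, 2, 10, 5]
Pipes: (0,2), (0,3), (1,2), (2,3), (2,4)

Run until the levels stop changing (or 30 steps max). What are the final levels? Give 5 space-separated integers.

Answer: 3 3 7 4 3

Derivation:
Step 1: flows [0=2,3->0,2->1,3->2,4->2] -> levels [3 2 3 8 4]
Step 2: flows [0=2,3->0,2->1,3->2,4->2] -> levels [4 3 4 6 3]
Step 3: flows [0=2,3->0,2->1,3->2,2->4] -> levels [5 4 3 4 4]
Step 4: flows [0->2,0->3,1->2,3->2,4->2] -> levels [3 3 7 4 3]
Step 5: flows [2->0,3->0,2->1,2->3,2->4] -> levels [5 4 3 4 4]
  -> period-2 cycle: step 5 state = step 3 state; never stabilizes
  -> state at step 30: (30-3) mod 2 = 1, same as step 4 -> [3 3 7 4 3]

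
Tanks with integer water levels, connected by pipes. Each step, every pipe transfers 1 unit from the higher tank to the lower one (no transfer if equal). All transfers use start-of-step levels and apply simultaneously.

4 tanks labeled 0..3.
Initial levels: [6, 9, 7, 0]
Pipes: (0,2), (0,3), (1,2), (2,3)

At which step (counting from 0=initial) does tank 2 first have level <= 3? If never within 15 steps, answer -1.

Step 1: flows [2->0,0->3,1->2,2->3] -> levels [6 8 6 2]
Step 2: flows [0=2,0->3,1->2,2->3] -> levels [5 7 6 4]
Step 3: flows [2->0,0->3,1->2,2->3] -> levels [5 6 5 6]
Step 4: flows [0=2,3->0,1->2,3->2] -> levels [6 5 7 4]
Step 5: flows [2->0,0->3,2->1,2->3] -> levels [6 6 4 6]
Step 6: flows [0->2,0=3,1->2,3->2] -> levels [5 5 7 5]
Step 7: flows [2->0,0=3,2->1,2->3] -> levels [6 6 4 6]
  -> period-2 cycle (repeats step 5); tank 2 never drops to <=3
Tank 2 never reaches <=3 within 15 steps

Answer: -1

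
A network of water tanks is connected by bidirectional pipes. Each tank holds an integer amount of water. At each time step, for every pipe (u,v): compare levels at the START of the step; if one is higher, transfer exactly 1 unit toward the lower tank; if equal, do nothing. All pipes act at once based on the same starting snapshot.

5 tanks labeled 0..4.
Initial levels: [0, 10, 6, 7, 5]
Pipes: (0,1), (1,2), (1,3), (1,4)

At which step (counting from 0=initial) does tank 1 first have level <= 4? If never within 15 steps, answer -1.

Answer: 3

Derivation:
Step 1: flows [1->0,1->2,1->3,1->4] -> levels [1 6 7 8 6]
Step 2: flows [1->0,2->1,3->1,1=4] -> levels [2 7 6 7 6]
Step 3: flows [1->0,1->2,1=3,1->4] -> levels [3 4 7 7 7]
Tank 1 first reaches <=4 at step 3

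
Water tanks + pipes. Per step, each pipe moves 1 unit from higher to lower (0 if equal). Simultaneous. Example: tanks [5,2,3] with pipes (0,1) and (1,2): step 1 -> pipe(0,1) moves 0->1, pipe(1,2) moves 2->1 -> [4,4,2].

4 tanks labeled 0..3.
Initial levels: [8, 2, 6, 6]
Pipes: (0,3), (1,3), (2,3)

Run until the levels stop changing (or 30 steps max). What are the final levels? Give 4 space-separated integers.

Answer: 5 5 5 7

Derivation:
Step 1: flows [0->3,3->1,2=3] -> levels [7 3 6 6]
Step 2: flows [0->3,3->1,2=3] -> levels [6 4 6 6]
Step 3: flows [0=3,3->1,2=3] -> levels [6 5 6 5]
Step 4: flows [0->3,1=3,2->3] -> levels [5 5 5 7]
Step 5: flows [3->0,3->1,3->2] -> levels [6 6 6 4]
Step 6: flows [0->3,1->3,2->3] -> levels [5 5 5 7]
  -> period-2 cycle: step 6 state = step 4 state; never stabilizes
  -> state at step 30: (30-4) mod 2 = 0, same as step 4 -> [5 5 5 7]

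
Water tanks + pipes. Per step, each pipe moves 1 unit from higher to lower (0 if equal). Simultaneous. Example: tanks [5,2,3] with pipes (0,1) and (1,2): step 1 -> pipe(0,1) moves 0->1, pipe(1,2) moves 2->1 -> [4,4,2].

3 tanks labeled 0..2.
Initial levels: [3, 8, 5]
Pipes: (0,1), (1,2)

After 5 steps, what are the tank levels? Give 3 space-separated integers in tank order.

Answer: 5 6 5

Derivation:
Step 1: flows [1->0,1->2] -> levels [4 6 6]
Step 2: flows [1->0,1=2] -> levels [5 5 6]
Step 3: flows [0=1,2->1] -> levels [5 6 5]
Step 4: flows [1->0,1->2] -> levels [6 4 6]
Step 5: flows [0->1,2->1] -> levels [5 6 5]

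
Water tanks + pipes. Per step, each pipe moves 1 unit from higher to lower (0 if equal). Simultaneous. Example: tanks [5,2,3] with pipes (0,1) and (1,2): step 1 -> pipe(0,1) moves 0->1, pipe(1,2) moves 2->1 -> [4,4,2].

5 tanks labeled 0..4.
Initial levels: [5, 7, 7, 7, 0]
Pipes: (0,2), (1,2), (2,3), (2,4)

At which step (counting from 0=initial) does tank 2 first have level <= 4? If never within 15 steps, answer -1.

Answer: 3

Derivation:
Step 1: flows [2->0,1=2,2=3,2->4] -> levels [6 7 5 7 1]
Step 2: flows [0->2,1->2,3->2,2->4] -> levels [5 6 7 6 2]
Step 3: flows [2->0,2->1,2->3,2->4] -> levels [6 7 3 7 3]
Tank 2 first reaches <=4 at step 3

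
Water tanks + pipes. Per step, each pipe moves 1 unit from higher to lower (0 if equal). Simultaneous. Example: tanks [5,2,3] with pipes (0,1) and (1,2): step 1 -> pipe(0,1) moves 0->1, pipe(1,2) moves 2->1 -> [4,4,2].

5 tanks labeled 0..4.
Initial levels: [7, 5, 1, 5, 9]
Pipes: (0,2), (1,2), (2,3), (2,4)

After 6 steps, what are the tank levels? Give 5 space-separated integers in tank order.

Step 1: flows [0->2,1->2,3->2,4->2] -> levels [6 4 5 4 8]
Step 2: flows [0->2,2->1,2->3,4->2] -> levels [5 5 5 5 7]
Step 3: flows [0=2,1=2,2=3,4->2] -> levels [5 5 6 5 6]
Step 4: flows [2->0,2->1,2->3,2=4] -> levels [6 6 3 6 6]
Step 5: flows [0->2,1->2,3->2,4->2] -> levels [5 5 7 5 5]
Step 6: flows [2->0,2->1,2->3,2->4] -> levels [6 6 3 6 6]

Answer: 6 6 3 6 6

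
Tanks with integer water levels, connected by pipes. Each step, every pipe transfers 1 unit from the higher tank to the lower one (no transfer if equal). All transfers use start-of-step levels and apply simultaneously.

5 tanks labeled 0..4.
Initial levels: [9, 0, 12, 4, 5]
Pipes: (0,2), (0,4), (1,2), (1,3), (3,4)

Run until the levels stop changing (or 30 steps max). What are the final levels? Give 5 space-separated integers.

Answer: 7 7 5 5 6

Derivation:
Step 1: flows [2->0,0->4,2->1,3->1,4->3] -> levels [9 2 10 4 5]
Step 2: flows [2->0,0->4,2->1,3->1,4->3] -> levels [9 4 8 4 5]
Step 3: flows [0->2,0->4,2->1,1=3,4->3] -> levels [7 5 8 5 5]
Step 4: flows [2->0,0->4,2->1,1=3,3=4] -> levels [7 6 6 5 6]
Step 5: flows [0->2,0->4,1=2,1->3,4->3] -> levels [5 5 7 7 6]
Step 6: flows [2->0,4->0,2->1,3->1,3->4] -> levels [7 7 5 5 6]
Step 7: flows [0->2,0->4,1->2,1->3,4->3] -> levels [5 5 7 7 6]
  -> period-2 cycle: step 7 state = step 5 state; never stabilizes
  -> state at step 30: (30-5) mod 2 = 1, same as step 6 -> [7 7 5 5 6]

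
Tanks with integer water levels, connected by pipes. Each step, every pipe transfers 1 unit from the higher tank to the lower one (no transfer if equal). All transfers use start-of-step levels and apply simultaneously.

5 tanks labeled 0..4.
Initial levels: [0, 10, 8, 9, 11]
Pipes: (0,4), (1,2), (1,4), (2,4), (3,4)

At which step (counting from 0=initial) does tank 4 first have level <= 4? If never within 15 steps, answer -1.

Step 1: flows [4->0,1->2,4->1,4->2,4->3] -> levels [1 10 10 10 7]
Step 2: flows [4->0,1=2,1->4,2->4,3->4] -> levels [2 9 9 9 9]
Step 3: flows [4->0,1=2,1=4,2=4,3=4] -> levels [3 9 9 9 8]
Step 4: flows [4->0,1=2,1->4,2->4,3->4] -> levels [4 8 8 8 10]
Step 5: flows [4->0,1=2,4->1,4->2,4->3] -> levels [5 9 9 9 6]
Step 6: flows [4->0,1=2,1->4,2->4,3->4] -> levels [6 8 8 8 8]
Step 7: flows [4->0,1=2,1=4,2=4,3=4] -> levels [7 8 8 8 7]
Step 8: flows [0=4,1=2,1->4,2->4,3->4] -> levels [7 7 7 7 10]
Step 9: flows [4->0,1=2,4->1,4->2,4->3] -> levels [8 8 8 8 6]
Step 10: flows [0->4,1=2,1->4,2->4,3->4] -> levels [7 7 7 7 10]
  -> period-2 cycle (repeats step 8); tank 4 never drops to <=4
Tank 4 never reaches <=4 within 15 steps

Answer: -1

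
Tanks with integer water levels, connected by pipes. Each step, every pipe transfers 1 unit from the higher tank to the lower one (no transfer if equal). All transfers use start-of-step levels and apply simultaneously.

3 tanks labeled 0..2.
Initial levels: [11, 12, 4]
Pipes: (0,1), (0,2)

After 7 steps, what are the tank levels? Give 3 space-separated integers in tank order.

Step 1: flows [1->0,0->2] -> levels [11 11 5]
Step 2: flows [0=1,0->2] -> levels [10 11 6]
Step 3: flows [1->0,0->2] -> levels [10 10 7]
Step 4: flows [0=1,0->2] -> levels [9 10 8]
Step 5: flows [1->0,0->2] -> levels [9 9 9]
Step 6: flows [0=1,0=2] -> levels [9 9 9]
  -> stable; steps 7..7 unchanged -> [9 9 9]

Answer: 9 9 9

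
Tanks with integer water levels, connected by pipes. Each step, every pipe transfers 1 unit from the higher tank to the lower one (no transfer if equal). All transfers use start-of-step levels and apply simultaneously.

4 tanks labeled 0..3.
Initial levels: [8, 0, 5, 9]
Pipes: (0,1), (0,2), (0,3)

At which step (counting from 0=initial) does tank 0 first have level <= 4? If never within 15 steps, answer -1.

Step 1: flows [0->1,0->2,3->0] -> levels [7 1 6 8]
Step 2: flows [0->1,0->2,3->0] -> levels [6 2 7 7]
Step 3: flows [0->1,2->0,3->0] -> levels [7 3 6 6]
Step 4: flows [0->1,0->2,0->3] -> levels [4 4 7 7]
Tank 0 first reaches <=4 at step 4

Answer: 4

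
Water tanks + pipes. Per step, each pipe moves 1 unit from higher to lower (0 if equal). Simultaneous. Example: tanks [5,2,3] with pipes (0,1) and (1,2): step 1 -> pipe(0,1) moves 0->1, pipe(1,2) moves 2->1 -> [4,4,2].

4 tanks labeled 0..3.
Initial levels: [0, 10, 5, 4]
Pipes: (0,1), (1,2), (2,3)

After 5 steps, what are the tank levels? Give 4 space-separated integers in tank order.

Step 1: flows [1->0,1->2,2->3] -> levels [1 8 5 5]
Step 2: flows [1->0,1->2,2=3] -> levels [2 6 6 5]
Step 3: flows [1->0,1=2,2->3] -> levels [3 5 5 6]
Step 4: flows [1->0,1=2,3->2] -> levels [4 4 6 5]
Step 5: flows [0=1,2->1,2->3] -> levels [4 5 4 6]

Answer: 4 5 4 6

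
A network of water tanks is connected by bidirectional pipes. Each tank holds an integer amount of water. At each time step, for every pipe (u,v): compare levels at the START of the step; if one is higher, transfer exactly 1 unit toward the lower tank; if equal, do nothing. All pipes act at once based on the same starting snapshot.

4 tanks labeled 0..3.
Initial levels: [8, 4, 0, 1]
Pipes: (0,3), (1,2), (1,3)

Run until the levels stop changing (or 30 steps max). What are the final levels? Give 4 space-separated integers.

Step 1: flows [0->3,1->2,1->3] -> levels [7 2 1 3]
Step 2: flows [0->3,1->2,3->1] -> levels [6 2 2 3]
Step 3: flows [0->3,1=2,3->1] -> levels [5 3 2 3]
Step 4: flows [0->3,1->2,1=3] -> levels [4 2 3 4]
Step 5: flows [0=3,2->1,3->1] -> levels [4 4 2 3]
Step 6: flows [0->3,1->2,1->3] -> levels [3 2 3 5]
Step 7: flows [3->0,2->1,3->1] -> levels [4 4 2 3]
  -> period-2 cycle: step 7 state = step 5 state; never stabilizes
  -> state at step 30: (30-5) mod 2 = 1, same as step 6 -> [3 2 3 5]

Answer: 3 2 3 5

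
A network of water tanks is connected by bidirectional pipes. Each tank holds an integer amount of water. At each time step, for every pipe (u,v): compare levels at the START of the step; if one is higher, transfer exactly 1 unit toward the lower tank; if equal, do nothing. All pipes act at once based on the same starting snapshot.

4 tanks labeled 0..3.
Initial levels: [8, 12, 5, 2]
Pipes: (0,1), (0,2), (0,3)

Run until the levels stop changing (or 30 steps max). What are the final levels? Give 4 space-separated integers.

Step 1: flows [1->0,0->2,0->3] -> levels [7 11 6 3]
Step 2: flows [1->0,0->2,0->3] -> levels [6 10 7 4]
Step 3: flows [1->0,2->0,0->3] -> levels [7 9 6 5]
Step 4: flows [1->0,0->2,0->3] -> levels [6 8 7 6]
Step 5: flows [1->0,2->0,0=3] -> levels [8 7 6 6]
Step 6: flows [0->1,0->2,0->3] -> levels [5 8 7 7]
Step 7: flows [1->0,2->0,3->0] -> levels [8 7 6 6]
  -> period-2 cycle: step 7 state = step 5 state; never stabilizes
  -> state at step 30: (30-5) mod 2 = 1, same as step 6 -> [5 8 7 7]

Answer: 5 8 7 7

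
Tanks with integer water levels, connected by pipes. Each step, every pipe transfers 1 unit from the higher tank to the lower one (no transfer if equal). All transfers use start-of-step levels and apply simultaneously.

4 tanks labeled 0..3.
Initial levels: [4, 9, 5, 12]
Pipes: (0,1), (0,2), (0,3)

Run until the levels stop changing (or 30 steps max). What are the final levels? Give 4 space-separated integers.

Answer: 9 7 7 7

Derivation:
Step 1: flows [1->0,2->0,3->0] -> levels [7 8 4 11]
Step 2: flows [1->0,0->2,3->0] -> levels [8 7 5 10]
Step 3: flows [0->1,0->2,3->0] -> levels [7 8 6 9]
Step 4: flows [1->0,0->2,3->0] -> levels [8 7 7 8]
Step 5: flows [0->1,0->2,0=3] -> levels [6 8 8 8]
Step 6: flows [1->0,2->0,3->0] -> levels [9 7 7 7]
Step 7: flows [0->1,0->2,0->3] -> levels [6 8 8 8]
  -> period-2 cycle: step 7 state = step 5 state; never stabilizes
  -> state at step 30: (30-5) mod 2 = 1, same as step 6 -> [9 7 7 7]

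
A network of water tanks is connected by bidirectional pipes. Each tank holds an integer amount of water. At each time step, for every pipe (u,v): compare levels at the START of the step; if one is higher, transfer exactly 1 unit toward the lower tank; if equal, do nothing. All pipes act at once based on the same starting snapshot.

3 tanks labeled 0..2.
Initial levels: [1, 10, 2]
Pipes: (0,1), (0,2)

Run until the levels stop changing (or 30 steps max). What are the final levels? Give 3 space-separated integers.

Answer: 5 4 4

Derivation:
Step 1: flows [1->0,2->0] -> levels [3 9 1]
Step 2: flows [1->0,0->2] -> levels [3 8 2]
Step 3: flows [1->0,0->2] -> levels [3 7 3]
Step 4: flows [1->0,0=2] -> levels [4 6 3]
Step 5: flows [1->0,0->2] -> levels [4 5 4]
Step 6: flows [1->0,0=2] -> levels [5 4 4]
Step 7: flows [0->1,0->2] -> levels [3 5 5]
Step 8: flows [1->0,2->0] -> levels [5 4 4]
  -> period-2 cycle: step 8 state = step 6 state; never stabilizes
  -> state at step 30: (30-6) mod 2 = 0, same as step 6 -> [5 4 4]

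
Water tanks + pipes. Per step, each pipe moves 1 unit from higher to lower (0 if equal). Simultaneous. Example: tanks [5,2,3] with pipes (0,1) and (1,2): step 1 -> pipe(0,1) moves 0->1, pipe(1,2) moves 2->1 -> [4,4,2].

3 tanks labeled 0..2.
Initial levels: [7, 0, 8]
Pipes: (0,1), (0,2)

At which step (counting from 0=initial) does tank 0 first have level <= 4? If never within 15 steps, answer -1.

Answer: -1

Derivation:
Step 1: flows [0->1,2->0] -> levels [7 1 7]
Step 2: flows [0->1,0=2] -> levels [6 2 7]
Step 3: flows [0->1,2->0] -> levels [6 3 6]
Step 4: flows [0->1,0=2] -> levels [5 4 6]
Step 5: flows [0->1,2->0] -> levels [5 5 5]
Step 6: flows [0=1,0=2] -> levels [5 5 5]
  -> stable; tank 0 stays at 5 > 4
Tank 0 never reaches <=4 within 15 steps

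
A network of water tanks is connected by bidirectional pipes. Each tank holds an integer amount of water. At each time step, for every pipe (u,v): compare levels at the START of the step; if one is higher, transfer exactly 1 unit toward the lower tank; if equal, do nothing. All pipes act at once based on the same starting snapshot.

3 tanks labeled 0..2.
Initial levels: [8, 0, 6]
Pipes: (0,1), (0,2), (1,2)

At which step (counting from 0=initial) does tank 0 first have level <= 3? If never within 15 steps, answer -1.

Answer: -1

Derivation:
Step 1: flows [0->1,0->2,2->1] -> levels [6 2 6]
Step 2: flows [0->1,0=2,2->1] -> levels [5 4 5]
Step 3: flows [0->1,0=2,2->1] -> levels [4 6 4]
Step 4: flows [1->0,0=2,1->2] -> levels [5 4 5]
  -> period-2 cycle (repeats step 2); tank 0 never drops to <=3
Tank 0 never reaches <=3 within 15 steps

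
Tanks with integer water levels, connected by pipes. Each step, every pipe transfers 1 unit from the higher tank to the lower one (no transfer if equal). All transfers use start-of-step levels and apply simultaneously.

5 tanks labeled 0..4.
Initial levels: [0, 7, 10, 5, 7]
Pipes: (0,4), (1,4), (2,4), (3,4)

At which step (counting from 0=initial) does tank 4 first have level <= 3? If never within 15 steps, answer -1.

Answer: 5

Derivation:
Step 1: flows [4->0,1=4,2->4,4->3] -> levels [1 7 9 6 6]
Step 2: flows [4->0,1->4,2->4,3=4] -> levels [2 6 8 6 7]
Step 3: flows [4->0,4->1,2->4,4->3] -> levels [3 7 7 7 5]
Step 4: flows [4->0,1->4,2->4,3->4] -> levels [4 6 6 6 7]
Step 5: flows [4->0,4->1,4->2,4->3] -> levels [5 7 7 7 3]
Tank 4 first reaches <=3 at step 5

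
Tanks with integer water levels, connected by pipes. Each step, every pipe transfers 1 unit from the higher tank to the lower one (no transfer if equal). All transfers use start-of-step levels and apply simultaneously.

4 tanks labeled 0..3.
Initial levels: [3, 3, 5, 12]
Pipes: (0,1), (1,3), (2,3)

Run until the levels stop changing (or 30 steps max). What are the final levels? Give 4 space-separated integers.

Step 1: flows [0=1,3->1,3->2] -> levels [3 4 6 10]
Step 2: flows [1->0,3->1,3->2] -> levels [4 4 7 8]
Step 3: flows [0=1,3->1,3->2] -> levels [4 5 8 6]
Step 4: flows [1->0,3->1,2->3] -> levels [5 5 7 6]
Step 5: flows [0=1,3->1,2->3] -> levels [5 6 6 6]
Step 6: flows [1->0,1=3,2=3] -> levels [6 5 6 6]
Step 7: flows [0->1,3->1,2=3] -> levels [5 7 6 5]
Step 8: flows [1->0,1->3,2->3] -> levels [6 5 5 7]
Step 9: flows [0->1,3->1,3->2] -> levels [5 7 6 5]
  -> period-2 cycle: step 9 state = step 7 state; never stabilizes
  -> state at step 30: (30-7) mod 2 = 1, same as step 8 -> [6 5 5 7]

Answer: 6 5 5 7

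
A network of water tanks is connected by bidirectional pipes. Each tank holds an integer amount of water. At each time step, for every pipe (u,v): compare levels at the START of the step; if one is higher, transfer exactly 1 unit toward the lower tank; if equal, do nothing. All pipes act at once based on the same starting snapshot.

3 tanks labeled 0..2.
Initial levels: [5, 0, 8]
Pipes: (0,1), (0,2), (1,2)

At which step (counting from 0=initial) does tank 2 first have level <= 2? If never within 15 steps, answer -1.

Step 1: flows [0->1,2->0,2->1] -> levels [5 2 6]
Step 2: flows [0->1,2->0,2->1] -> levels [5 4 4]
Step 3: flows [0->1,0->2,1=2] -> levels [3 5 5]
Step 4: flows [1->0,2->0,1=2] -> levels [5 4 4]
  -> period-2 cycle (repeats step 2); tank 2 never drops to <=2
Tank 2 never reaches <=2 within 15 steps

Answer: -1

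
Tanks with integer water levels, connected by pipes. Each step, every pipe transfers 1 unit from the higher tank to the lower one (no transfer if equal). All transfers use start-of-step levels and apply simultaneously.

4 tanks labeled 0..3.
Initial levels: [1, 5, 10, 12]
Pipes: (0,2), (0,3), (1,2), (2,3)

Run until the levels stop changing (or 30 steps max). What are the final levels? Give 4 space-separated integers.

Answer: 6 7 9 6

Derivation:
Step 1: flows [2->0,3->0,2->1,3->2] -> levels [3 6 9 10]
Step 2: flows [2->0,3->0,2->1,3->2] -> levels [5 7 8 8]
Step 3: flows [2->0,3->0,2->1,2=3] -> levels [7 8 6 7]
Step 4: flows [0->2,0=3,1->2,3->2] -> levels [6 7 9 6]
Step 5: flows [2->0,0=3,2->1,2->3] -> levels [7 8 6 7]
  -> period-2 cycle: step 5 state = step 3 state; never stabilizes
  -> state at step 30: (30-3) mod 2 = 1, same as step 4 -> [6 7 9 6]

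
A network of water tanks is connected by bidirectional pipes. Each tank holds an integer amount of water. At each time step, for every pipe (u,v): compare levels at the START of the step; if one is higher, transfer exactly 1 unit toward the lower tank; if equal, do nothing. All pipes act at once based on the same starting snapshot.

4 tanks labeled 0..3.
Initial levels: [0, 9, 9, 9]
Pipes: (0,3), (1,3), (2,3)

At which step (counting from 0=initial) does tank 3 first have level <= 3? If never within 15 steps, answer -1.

Step 1: flows [3->0,1=3,2=3] -> levels [1 9 9 8]
Step 2: flows [3->0,1->3,2->3] -> levels [2 8 8 9]
Step 3: flows [3->0,3->1,3->2] -> levels [3 9 9 6]
Step 4: flows [3->0,1->3,2->3] -> levels [4 8 8 7]
Step 5: flows [3->0,1->3,2->3] -> levels [5 7 7 8]
Step 6: flows [3->0,3->1,3->2] -> levels [6 8 8 5]
Step 7: flows [0->3,1->3,2->3] -> levels [5 7 7 8]
  -> period-2 cycle (repeats step 5); tank 3 never drops to <=3
Tank 3 never reaches <=3 within 15 steps

Answer: -1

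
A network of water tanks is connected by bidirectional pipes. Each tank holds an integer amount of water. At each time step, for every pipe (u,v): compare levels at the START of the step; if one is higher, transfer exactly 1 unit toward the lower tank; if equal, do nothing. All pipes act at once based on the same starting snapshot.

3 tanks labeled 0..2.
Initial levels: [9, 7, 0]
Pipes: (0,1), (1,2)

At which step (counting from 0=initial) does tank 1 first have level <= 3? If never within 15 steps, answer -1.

Answer: -1

Derivation:
Step 1: flows [0->1,1->2] -> levels [8 7 1]
Step 2: flows [0->1,1->2] -> levels [7 7 2]
Step 3: flows [0=1,1->2] -> levels [7 6 3]
Step 4: flows [0->1,1->2] -> levels [6 6 4]
Step 5: flows [0=1,1->2] -> levels [6 5 5]
Step 6: flows [0->1,1=2] -> levels [5 6 5]
Step 7: flows [1->0,1->2] -> levels [6 4 6]
Step 8: flows [0->1,2->1] -> levels [5 6 5]
  -> period-2 cycle (repeats step 6); tank 1 never drops to <=3
Tank 1 never reaches <=3 within 15 steps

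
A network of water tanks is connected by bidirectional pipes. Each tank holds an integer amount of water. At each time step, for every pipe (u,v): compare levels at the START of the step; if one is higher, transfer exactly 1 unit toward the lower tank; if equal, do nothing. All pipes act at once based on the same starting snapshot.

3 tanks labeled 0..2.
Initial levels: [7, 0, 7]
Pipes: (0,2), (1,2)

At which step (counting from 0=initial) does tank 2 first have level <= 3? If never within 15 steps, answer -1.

Answer: -1

Derivation:
Step 1: flows [0=2,2->1] -> levels [7 1 6]
Step 2: flows [0->2,2->1] -> levels [6 2 6]
Step 3: flows [0=2,2->1] -> levels [6 3 5]
Step 4: flows [0->2,2->1] -> levels [5 4 5]
Step 5: flows [0=2,2->1] -> levels [5 5 4]
Step 6: flows [0->2,1->2] -> levels [4 4 6]
Step 7: flows [2->0,2->1] -> levels [5 5 4]
  -> period-2 cycle (repeats step 5); tank 2 never drops to <=3
Tank 2 never reaches <=3 within 15 steps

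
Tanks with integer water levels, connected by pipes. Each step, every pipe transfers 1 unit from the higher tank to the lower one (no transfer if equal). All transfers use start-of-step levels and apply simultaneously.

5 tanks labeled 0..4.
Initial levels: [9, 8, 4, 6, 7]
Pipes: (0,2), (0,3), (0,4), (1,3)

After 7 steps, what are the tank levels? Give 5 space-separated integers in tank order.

Step 1: flows [0->2,0->3,0->4,1->3] -> levels [6 7 5 8 8]
Step 2: flows [0->2,3->0,4->0,3->1] -> levels [7 8 6 6 7]
Step 3: flows [0->2,0->3,0=4,1->3] -> levels [5 7 7 8 7]
Step 4: flows [2->0,3->0,4->0,3->1] -> levels [8 8 6 6 6]
Step 5: flows [0->2,0->3,0->4,1->3] -> levels [5 7 7 8 7]
  -> period-2 cycle: step 5 state = step 3 state
  -> state at step 7: (7-3) mod 2 = 0, same as step 3 -> [5 7 7 8 7]

Answer: 5 7 7 8 7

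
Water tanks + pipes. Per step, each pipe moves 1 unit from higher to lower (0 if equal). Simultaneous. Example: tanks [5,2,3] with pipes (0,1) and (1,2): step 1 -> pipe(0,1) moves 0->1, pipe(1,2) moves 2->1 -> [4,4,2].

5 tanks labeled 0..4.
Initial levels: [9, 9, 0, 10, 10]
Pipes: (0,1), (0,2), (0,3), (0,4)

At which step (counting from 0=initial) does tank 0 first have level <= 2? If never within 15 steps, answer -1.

Answer: -1

Derivation:
Step 1: flows [0=1,0->2,3->0,4->0] -> levels [10 9 1 9 9]
Step 2: flows [0->1,0->2,0->3,0->4] -> levels [6 10 2 10 10]
Step 3: flows [1->0,0->2,3->0,4->0] -> levels [8 9 3 9 9]
Step 4: flows [1->0,0->2,3->0,4->0] -> levels [10 8 4 8 8]
Step 5: flows [0->1,0->2,0->3,0->4] -> levels [6 9 5 9 9]
Step 6: flows [1->0,0->2,3->0,4->0] -> levels [8 8 6 8 8]
Step 7: flows [0=1,0->2,0=3,0=4] -> levels [7 8 7 8 8]
Step 8: flows [1->0,0=2,3->0,4->0] -> levels [10 7 7 7 7]
Step 9: flows [0->1,0->2,0->3,0->4] -> levels [6 8 8 8 8]
Step 10: flows [1->0,2->0,3->0,4->0] -> levels [10 7 7 7 7]
  -> period-2 cycle (repeats step 8); tank 0 never drops to <=2
Tank 0 never reaches <=2 within 15 steps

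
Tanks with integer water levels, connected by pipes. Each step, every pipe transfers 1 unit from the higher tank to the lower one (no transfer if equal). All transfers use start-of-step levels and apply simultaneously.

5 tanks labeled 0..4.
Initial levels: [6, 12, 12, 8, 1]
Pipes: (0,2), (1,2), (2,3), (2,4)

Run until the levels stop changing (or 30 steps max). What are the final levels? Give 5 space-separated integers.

Answer: 9 9 5 9 7

Derivation:
Step 1: flows [2->0,1=2,2->3,2->4] -> levels [7 12 9 9 2]
Step 2: flows [2->0,1->2,2=3,2->4] -> levels [8 11 8 9 3]
Step 3: flows [0=2,1->2,3->2,2->4] -> levels [8 10 9 8 4]
Step 4: flows [2->0,1->2,2->3,2->4] -> levels [9 9 7 9 5]
Step 5: flows [0->2,1->2,3->2,2->4] -> levels [8 8 9 8 6]
Step 6: flows [2->0,2->1,2->3,2->4] -> levels [9 9 5 9 7]
Step 7: flows [0->2,1->2,3->2,4->2] -> levels [8 8 9 8 6]
  -> period-2 cycle: step 7 state = step 5 state; never stabilizes
  -> state at step 30: (30-5) mod 2 = 1, same as step 6 -> [9 9 5 9 7]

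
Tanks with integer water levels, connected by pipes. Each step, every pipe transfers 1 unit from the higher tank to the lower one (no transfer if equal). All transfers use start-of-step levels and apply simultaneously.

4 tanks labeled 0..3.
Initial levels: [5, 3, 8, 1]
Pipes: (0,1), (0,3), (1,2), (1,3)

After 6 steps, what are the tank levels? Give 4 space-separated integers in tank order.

Step 1: flows [0->1,0->3,2->1,1->3] -> levels [3 4 7 3]
Step 2: flows [1->0,0=3,2->1,1->3] -> levels [4 3 6 4]
Step 3: flows [0->1,0=3,2->1,3->1] -> levels [3 6 5 3]
Step 4: flows [1->0,0=3,1->2,1->3] -> levels [4 3 6 4]
  -> period-2 cycle: step 4 state = step 2 state
  -> state at step 6: (6-2) mod 2 = 0, same as step 2 -> [4 3 6 4]

Answer: 4 3 6 4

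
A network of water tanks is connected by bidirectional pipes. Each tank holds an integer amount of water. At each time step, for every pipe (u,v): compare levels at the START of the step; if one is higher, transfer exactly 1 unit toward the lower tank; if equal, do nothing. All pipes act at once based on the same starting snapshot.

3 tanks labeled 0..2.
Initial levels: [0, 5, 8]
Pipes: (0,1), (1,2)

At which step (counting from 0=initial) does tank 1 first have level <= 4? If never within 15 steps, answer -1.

Answer: 4

Derivation:
Step 1: flows [1->0,2->1] -> levels [1 5 7]
Step 2: flows [1->0,2->1] -> levels [2 5 6]
Step 3: flows [1->0,2->1] -> levels [3 5 5]
Step 4: flows [1->0,1=2] -> levels [4 4 5]
Tank 1 first reaches <=4 at step 4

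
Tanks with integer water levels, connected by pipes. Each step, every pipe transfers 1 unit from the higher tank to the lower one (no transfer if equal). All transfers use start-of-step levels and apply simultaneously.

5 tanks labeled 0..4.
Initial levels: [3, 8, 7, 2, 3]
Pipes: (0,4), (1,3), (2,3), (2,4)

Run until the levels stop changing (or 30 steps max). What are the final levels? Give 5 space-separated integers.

Answer: 3 5 4 6 5

Derivation:
Step 1: flows [0=4,1->3,2->3,2->4] -> levels [3 7 5 4 4]
Step 2: flows [4->0,1->3,2->3,2->4] -> levels [4 6 3 6 4]
Step 3: flows [0=4,1=3,3->2,4->2] -> levels [4 6 5 5 3]
Step 4: flows [0->4,1->3,2=3,2->4] -> levels [3 5 4 6 5]
Step 5: flows [4->0,3->1,3->2,4->2] -> levels [4 6 6 4 3]
Step 6: flows [0->4,1->3,2->3,2->4] -> levels [3 5 4 6 5]
  -> period-2 cycle: step 6 state = step 4 state; never stabilizes
  -> state at step 30: (30-4) mod 2 = 0, same as step 4 -> [3 5 4 6 5]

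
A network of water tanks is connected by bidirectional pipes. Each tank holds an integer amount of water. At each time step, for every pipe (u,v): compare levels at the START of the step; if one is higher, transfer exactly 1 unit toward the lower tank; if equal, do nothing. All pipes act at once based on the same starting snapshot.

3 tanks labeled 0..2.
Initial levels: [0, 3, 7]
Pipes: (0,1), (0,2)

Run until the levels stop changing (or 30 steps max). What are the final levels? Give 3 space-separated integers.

Step 1: flows [1->0,2->0] -> levels [2 2 6]
Step 2: flows [0=1,2->0] -> levels [3 2 5]
Step 3: flows [0->1,2->0] -> levels [3 3 4]
Step 4: flows [0=1,2->0] -> levels [4 3 3]
Step 5: flows [0->1,0->2] -> levels [2 4 4]
Step 6: flows [1->0,2->0] -> levels [4 3 3]
  -> period-2 cycle: step 6 state = step 4 state; never stabilizes
  -> state at step 30: (30-4) mod 2 = 0, same as step 4 -> [4 3 3]

Answer: 4 3 3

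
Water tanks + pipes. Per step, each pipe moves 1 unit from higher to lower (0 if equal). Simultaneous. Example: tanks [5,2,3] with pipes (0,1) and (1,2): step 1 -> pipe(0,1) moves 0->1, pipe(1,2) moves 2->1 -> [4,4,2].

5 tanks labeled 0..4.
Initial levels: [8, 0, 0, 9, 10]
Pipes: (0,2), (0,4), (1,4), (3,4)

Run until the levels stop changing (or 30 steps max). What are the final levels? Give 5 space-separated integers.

Answer: 6 6 5 6 4

Derivation:
Step 1: flows [0->2,4->0,4->1,4->3] -> levels [8 1 1 10 7]
Step 2: flows [0->2,0->4,4->1,3->4] -> levels [6 2 2 9 8]
Step 3: flows [0->2,4->0,4->1,3->4] -> levels [6 3 3 8 7]
Step 4: flows [0->2,4->0,4->1,3->4] -> levels [6 4 4 7 6]
Step 5: flows [0->2,0=4,4->1,3->4] -> levels [5 5 5 6 6]
Step 6: flows [0=2,4->0,4->1,3=4] -> levels [6 6 5 6 4]
Step 7: flows [0->2,0->4,1->4,3->4] -> levels [4 5 6 5 7]
Step 8: flows [2->0,4->0,4->1,4->3] -> levels [6 6 5 6 4]
  -> period-2 cycle: step 8 state = step 6 state; never stabilizes
  -> state at step 30: (30-6) mod 2 = 0, same as step 6 -> [6 6 5 6 4]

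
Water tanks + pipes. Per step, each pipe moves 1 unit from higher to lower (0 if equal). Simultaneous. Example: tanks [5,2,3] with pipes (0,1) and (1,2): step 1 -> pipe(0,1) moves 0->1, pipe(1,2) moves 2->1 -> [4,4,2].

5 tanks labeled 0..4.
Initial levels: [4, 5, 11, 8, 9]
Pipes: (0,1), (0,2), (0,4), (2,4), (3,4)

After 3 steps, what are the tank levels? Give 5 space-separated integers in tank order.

Answer: 7 6 9 9 6

Derivation:
Step 1: flows [1->0,2->0,4->0,2->4,4->3] -> levels [7 4 9 9 8]
Step 2: flows [0->1,2->0,4->0,2->4,3->4] -> levels [8 5 7 8 9]
Step 3: flows [0->1,0->2,4->0,4->2,4->3] -> levels [7 6 9 9 6]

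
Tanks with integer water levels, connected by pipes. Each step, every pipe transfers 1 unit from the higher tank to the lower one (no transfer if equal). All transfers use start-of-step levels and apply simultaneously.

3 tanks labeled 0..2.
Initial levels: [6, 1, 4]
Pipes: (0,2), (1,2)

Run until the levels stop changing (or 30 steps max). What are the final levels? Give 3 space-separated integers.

Answer: 3 3 5

Derivation:
Step 1: flows [0->2,2->1] -> levels [5 2 4]
Step 2: flows [0->2,2->1] -> levels [4 3 4]
Step 3: flows [0=2,2->1] -> levels [4 4 3]
Step 4: flows [0->2,1->2] -> levels [3 3 5]
Step 5: flows [2->0,2->1] -> levels [4 4 3]
  -> period-2 cycle: step 5 state = step 3 state; never stabilizes
  -> state at step 30: (30-3) mod 2 = 1, same as step 4 -> [3 3 5]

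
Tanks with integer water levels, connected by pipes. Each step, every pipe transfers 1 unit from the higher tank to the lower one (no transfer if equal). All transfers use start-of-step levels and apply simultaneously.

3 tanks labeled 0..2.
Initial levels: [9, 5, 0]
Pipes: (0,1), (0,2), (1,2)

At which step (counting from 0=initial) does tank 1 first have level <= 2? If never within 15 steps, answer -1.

Step 1: flows [0->1,0->2,1->2] -> levels [7 5 2]
Step 2: flows [0->1,0->2,1->2] -> levels [5 5 4]
Step 3: flows [0=1,0->2,1->2] -> levels [4 4 6]
Step 4: flows [0=1,2->0,2->1] -> levels [5 5 4]
  -> period-2 cycle (repeats step 2); tank 1 never drops to <=2
Tank 1 never reaches <=2 within 15 steps

Answer: -1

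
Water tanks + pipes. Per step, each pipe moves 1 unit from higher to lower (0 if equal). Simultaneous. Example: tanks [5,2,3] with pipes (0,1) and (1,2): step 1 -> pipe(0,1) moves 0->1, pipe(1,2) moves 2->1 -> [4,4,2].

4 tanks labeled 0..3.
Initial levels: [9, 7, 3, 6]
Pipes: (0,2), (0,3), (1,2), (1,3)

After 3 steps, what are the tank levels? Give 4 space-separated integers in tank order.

Answer: 5 6 7 7

Derivation:
Step 1: flows [0->2,0->3,1->2,1->3] -> levels [7 5 5 8]
Step 2: flows [0->2,3->0,1=2,3->1] -> levels [7 6 6 6]
Step 3: flows [0->2,0->3,1=2,1=3] -> levels [5 6 7 7]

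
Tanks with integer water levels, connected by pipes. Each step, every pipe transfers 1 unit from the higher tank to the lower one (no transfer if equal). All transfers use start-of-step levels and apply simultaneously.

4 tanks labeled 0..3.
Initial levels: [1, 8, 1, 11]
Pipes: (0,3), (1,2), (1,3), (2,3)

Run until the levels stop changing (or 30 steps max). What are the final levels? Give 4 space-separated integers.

Step 1: flows [3->0,1->2,3->1,3->2] -> levels [2 8 3 8]
Step 2: flows [3->0,1->2,1=3,3->2] -> levels [3 7 5 6]
Step 3: flows [3->0,1->2,1->3,3->2] -> levels [4 5 7 5]
Step 4: flows [3->0,2->1,1=3,2->3] -> levels [5 6 5 5]
Step 5: flows [0=3,1->2,1->3,2=3] -> levels [5 4 6 6]
Step 6: flows [3->0,2->1,3->1,2=3] -> levels [6 6 5 4]
Step 7: flows [0->3,1->2,1->3,2->3] -> levels [5 4 5 7]
Step 8: flows [3->0,2->1,3->1,3->2] -> levels [6 6 5 4]
  -> period-2 cycle: step 8 state = step 6 state; never stabilizes
  -> state at step 30: (30-6) mod 2 = 0, same as step 6 -> [6 6 5 4]

Answer: 6 6 5 4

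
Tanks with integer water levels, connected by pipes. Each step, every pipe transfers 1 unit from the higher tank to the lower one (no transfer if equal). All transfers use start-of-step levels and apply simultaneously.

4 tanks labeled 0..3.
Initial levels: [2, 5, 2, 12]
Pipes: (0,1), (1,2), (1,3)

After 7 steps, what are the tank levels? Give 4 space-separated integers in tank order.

Step 1: flows [1->0,1->2,3->1] -> levels [3 4 3 11]
Step 2: flows [1->0,1->2,3->1] -> levels [4 3 4 10]
Step 3: flows [0->1,2->1,3->1] -> levels [3 6 3 9]
Step 4: flows [1->0,1->2,3->1] -> levels [4 5 4 8]
Step 5: flows [1->0,1->2,3->1] -> levels [5 4 5 7]
Step 6: flows [0->1,2->1,3->1] -> levels [4 7 4 6]
Step 7: flows [1->0,1->2,1->3] -> levels [5 4 5 7]

Answer: 5 4 5 7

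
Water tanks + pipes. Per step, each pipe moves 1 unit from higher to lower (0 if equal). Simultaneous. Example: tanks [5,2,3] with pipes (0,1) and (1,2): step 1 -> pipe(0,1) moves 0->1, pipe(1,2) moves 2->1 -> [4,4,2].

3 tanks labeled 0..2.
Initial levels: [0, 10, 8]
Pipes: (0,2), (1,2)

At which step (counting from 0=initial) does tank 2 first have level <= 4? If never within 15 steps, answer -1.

Answer: -1

Derivation:
Step 1: flows [2->0,1->2] -> levels [1 9 8]
Step 2: flows [2->0,1->2] -> levels [2 8 8]
Step 3: flows [2->0,1=2] -> levels [3 8 7]
Step 4: flows [2->0,1->2] -> levels [4 7 7]
Step 5: flows [2->0,1=2] -> levels [5 7 6]
Step 6: flows [2->0,1->2] -> levels [6 6 6]
Step 7: flows [0=2,1=2] -> levels [6 6 6]
  -> stable; tank 2 stays at 6 > 4
Tank 2 never reaches <=4 within 15 steps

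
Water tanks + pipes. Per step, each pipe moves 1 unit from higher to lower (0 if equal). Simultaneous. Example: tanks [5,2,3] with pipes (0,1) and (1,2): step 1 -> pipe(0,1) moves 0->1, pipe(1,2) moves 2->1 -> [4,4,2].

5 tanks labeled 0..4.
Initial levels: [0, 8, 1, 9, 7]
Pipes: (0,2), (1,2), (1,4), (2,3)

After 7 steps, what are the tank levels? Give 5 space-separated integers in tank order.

Step 1: flows [2->0,1->2,1->4,3->2] -> levels [1 6 2 8 8]
Step 2: flows [2->0,1->2,4->1,3->2] -> levels [2 6 3 7 7]
Step 3: flows [2->0,1->2,4->1,3->2] -> levels [3 6 4 6 6]
Step 4: flows [2->0,1->2,1=4,3->2] -> levels [4 5 5 5 6]
Step 5: flows [2->0,1=2,4->1,2=3] -> levels [5 6 4 5 5]
Step 6: flows [0->2,1->2,1->4,3->2] -> levels [4 4 7 4 6]
Step 7: flows [2->0,2->1,4->1,2->3] -> levels [5 6 4 5 5]

Answer: 5 6 4 5 5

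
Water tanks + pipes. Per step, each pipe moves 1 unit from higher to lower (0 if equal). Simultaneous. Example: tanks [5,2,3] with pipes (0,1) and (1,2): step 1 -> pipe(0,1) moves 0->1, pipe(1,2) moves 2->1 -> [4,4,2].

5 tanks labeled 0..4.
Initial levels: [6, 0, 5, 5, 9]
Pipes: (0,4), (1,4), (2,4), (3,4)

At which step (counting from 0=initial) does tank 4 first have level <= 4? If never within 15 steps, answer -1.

Answer: 3

Derivation:
Step 1: flows [4->0,4->1,4->2,4->3] -> levels [7 1 6 6 5]
Step 2: flows [0->4,4->1,2->4,3->4] -> levels [6 2 5 5 7]
Step 3: flows [4->0,4->1,4->2,4->3] -> levels [7 3 6 6 3]
Tank 4 first reaches <=4 at step 3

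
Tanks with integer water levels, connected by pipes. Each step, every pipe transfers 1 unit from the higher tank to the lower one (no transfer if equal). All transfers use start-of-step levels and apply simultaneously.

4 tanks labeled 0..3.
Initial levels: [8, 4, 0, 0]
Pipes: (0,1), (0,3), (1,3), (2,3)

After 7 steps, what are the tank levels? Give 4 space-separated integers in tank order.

Answer: 3 3 2 4

Derivation:
Step 1: flows [0->1,0->3,1->3,2=3] -> levels [6 4 0 2]
Step 2: flows [0->1,0->3,1->3,3->2] -> levels [4 4 1 3]
Step 3: flows [0=1,0->3,1->3,3->2] -> levels [3 3 2 4]
Step 4: flows [0=1,3->0,3->1,3->2] -> levels [4 4 3 1]
Step 5: flows [0=1,0->3,1->3,2->3] -> levels [3 3 2 4]
  -> period-2 cycle: step 5 state = step 3 state
  -> state at step 7: (7-3) mod 2 = 0, same as step 3 -> [3 3 2 4]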